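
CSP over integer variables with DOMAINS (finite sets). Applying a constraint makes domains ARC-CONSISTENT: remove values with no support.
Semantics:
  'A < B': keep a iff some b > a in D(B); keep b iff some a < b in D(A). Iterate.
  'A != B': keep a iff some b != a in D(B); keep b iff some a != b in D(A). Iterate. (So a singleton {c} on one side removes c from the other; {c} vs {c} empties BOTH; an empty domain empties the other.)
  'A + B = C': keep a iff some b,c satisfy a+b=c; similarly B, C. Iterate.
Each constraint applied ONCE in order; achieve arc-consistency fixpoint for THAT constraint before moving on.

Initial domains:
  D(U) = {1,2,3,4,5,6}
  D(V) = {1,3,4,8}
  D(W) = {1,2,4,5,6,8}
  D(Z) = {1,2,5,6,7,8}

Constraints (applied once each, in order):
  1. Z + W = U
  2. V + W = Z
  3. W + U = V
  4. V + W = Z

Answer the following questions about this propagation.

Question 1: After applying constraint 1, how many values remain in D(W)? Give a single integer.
Answer: 4

Derivation:
Constraint 1 (Z + W = U) on D(Z)={1,2,5,6,7,8} D(W)={1,2,4,5,6,8} D(U)={1,2,3,4,5,6}: Z {1,2,5,6,7,8}->{1,2,5}; W {1,2,4,5,6,8}->{1,2,4,5}; U {1,2,3,4,5,6}->{2,3,4,5,6}
So after constraint 1: D(W)={1,2,4,5}, size = 4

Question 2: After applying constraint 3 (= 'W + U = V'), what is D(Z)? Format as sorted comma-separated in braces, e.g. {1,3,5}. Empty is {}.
Constraint 1 (Z + W = U) on D(Z)={1,2,5,6,7,8} D(W)={1,2,4,5,6,8} D(U)={1,2,3,4,5,6}: Z {1,2,5,6,7,8}->{1,2,5}; W {1,2,4,5,6,8}->{1,2,4,5}; U {1,2,3,4,5,6}->{2,3,4,5,6}
Constraint 2 (V + W = Z) on D(V)={1,3,4,8} D(W)={1,2,4,5} D(Z)={1,2,5}: V {1,3,4,8}->{1,3,4}; W {1,2,4,5}->{1,2,4}; Z {1,2,5}->{2,5}
Constraint 3 (W + U = V) on D(W)={1,2,4} D(U)={2,3,4,5,6} D(V)={1,3,4}: W {1,2,4}->{1,2}; U {2,3,4,5,6}->{2,3}; V {1,3,4}->{3,4}
So after constraint 3: D(Z) = {2,5}

Answer: {2,5}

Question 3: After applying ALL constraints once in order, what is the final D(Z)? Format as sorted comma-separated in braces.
Constraint 1 (Z + W = U) on D(Z)={1,2,5,6,7,8} D(W)={1,2,4,5,6,8} D(U)={1,2,3,4,5,6}: Z {1,2,5,6,7,8}->{1,2,5}; W {1,2,4,5,6,8}->{1,2,4,5}; U {1,2,3,4,5,6}->{2,3,4,5,6}
Constraint 2 (V + W = Z) on D(V)={1,3,4,8} D(W)={1,2,4,5} D(Z)={1,2,5}: V {1,3,4,8}->{1,3,4}; W {1,2,4,5}->{1,2,4}; Z {1,2,5}->{2,5}
Constraint 3 (W + U = V) on D(W)={1,2,4} D(U)={2,3,4,5,6} D(V)={1,3,4}: W {1,2,4}->{1,2}; U {2,3,4,5,6}->{2,3}; V {1,3,4}->{3,4}
Constraint 4 (V + W = Z) on D(V)={3,4} D(W)={1,2} D(Z)={2,5}: Z {2,5}->{5}
So after all 4 constraints: D(Z) = {5}

Answer: {5}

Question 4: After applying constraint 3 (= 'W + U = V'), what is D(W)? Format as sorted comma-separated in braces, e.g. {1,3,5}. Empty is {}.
Answer: {1,2}

Derivation:
Constraint 1 (Z + W = U) on D(Z)={1,2,5,6,7,8} D(W)={1,2,4,5,6,8} D(U)={1,2,3,4,5,6}: Z {1,2,5,6,7,8}->{1,2,5}; W {1,2,4,5,6,8}->{1,2,4,5}; U {1,2,3,4,5,6}->{2,3,4,5,6}
Constraint 2 (V + W = Z) on D(V)={1,3,4,8} D(W)={1,2,4,5} D(Z)={1,2,5}: V {1,3,4,8}->{1,3,4}; W {1,2,4,5}->{1,2,4}; Z {1,2,5}->{2,5}
Constraint 3 (W + U = V) on D(W)={1,2,4} D(U)={2,3,4,5,6} D(V)={1,3,4}: W {1,2,4}->{1,2}; U {2,3,4,5,6}->{2,3}; V {1,3,4}->{3,4}
So after constraint 3: D(W) = {1,2}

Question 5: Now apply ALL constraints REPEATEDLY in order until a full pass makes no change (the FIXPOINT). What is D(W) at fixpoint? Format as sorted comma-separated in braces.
Answer: {}

Derivation:
pass 0 (initial): D(W)={1,2,4,5,6,8}
pass 1: U {1,2,3,4,5,6}->{2,3}; V {1,3,4,8}->{3,4}; W {1,2,4,5,6,8}->{1,2}; Z {1,2,5,6,7,8}->{5}
pass 2: U {2,3}->{}; V {3,4}->{}; W {1,2}->{}; Z {5}->{}
pass 3: no change
Fixpoint after 3 passes: D(W) = {}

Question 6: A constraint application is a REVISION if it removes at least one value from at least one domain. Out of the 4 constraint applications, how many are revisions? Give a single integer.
Answer: 4

Derivation:
Constraint 1 (Z + W = U) on D(Z)={1,2,5,6,7,8} D(W)={1,2,4,5,6,8} D(U)={1,2,3,4,5,6}: Z {1,2,5,6,7,8}->{1,2,5}; W {1,2,4,5,6,8}->{1,2,4,5}; U {1,2,3,4,5,6}->{2,3,4,5,6} => REVISION
Constraint 2 (V + W = Z) on D(V)={1,3,4,8} D(W)={1,2,4,5} D(Z)={1,2,5}: V {1,3,4,8}->{1,3,4}; W {1,2,4,5}->{1,2,4}; Z {1,2,5}->{2,5} => REVISION
Constraint 3 (W + U = V) on D(W)={1,2,4} D(U)={2,3,4,5,6} D(V)={1,3,4}: W {1,2,4}->{1,2}; U {2,3,4,5,6}->{2,3}; V {1,3,4}->{3,4} => REVISION
Constraint 4 (V + W = Z) on D(V)={3,4} D(W)={1,2} D(Z)={2,5}: Z {2,5}->{5} => REVISION
Total revisions = 4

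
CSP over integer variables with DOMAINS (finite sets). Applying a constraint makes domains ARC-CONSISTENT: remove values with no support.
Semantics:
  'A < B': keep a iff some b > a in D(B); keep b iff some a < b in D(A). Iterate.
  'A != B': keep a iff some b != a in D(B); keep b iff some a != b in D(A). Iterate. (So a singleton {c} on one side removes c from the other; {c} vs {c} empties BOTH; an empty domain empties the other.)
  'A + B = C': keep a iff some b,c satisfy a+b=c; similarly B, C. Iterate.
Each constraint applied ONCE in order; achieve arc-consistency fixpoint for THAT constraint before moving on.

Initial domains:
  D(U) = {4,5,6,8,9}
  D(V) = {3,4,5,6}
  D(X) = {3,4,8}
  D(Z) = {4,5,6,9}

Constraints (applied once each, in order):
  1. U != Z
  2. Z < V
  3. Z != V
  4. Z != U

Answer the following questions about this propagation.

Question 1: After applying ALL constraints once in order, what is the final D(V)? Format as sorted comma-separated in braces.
Answer: {5,6}

Derivation:
Constraint 1 (U != Z) on D(U)={4,5,6,8,9} D(Z)={4,5,6,9}: no change
Constraint 2 (Z < V) on D(Z)={4,5,6,9} D(V)={3,4,5,6}: Z {4,5,6,9}->{4,5}; V {3,4,5,6}->{5,6}
Constraint 3 (Z != V) on D(Z)={4,5} D(V)={5,6}: no change
Constraint 4 (Z != U) on D(Z)={4,5} D(U)={4,5,6,8,9}: no change
So after all 4 constraints: D(V) = {5,6}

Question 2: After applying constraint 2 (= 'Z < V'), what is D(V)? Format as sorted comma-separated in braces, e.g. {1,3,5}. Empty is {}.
Constraint 1 (U != Z) on D(U)={4,5,6,8,9} D(Z)={4,5,6,9}: no change
Constraint 2 (Z < V) on D(Z)={4,5,6,9} D(V)={3,4,5,6}: Z {4,5,6,9}->{4,5}; V {3,4,5,6}->{5,6}
So after constraint 2: D(V) = {5,6}

Answer: {5,6}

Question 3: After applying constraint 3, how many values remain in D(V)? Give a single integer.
Constraint 1 (U != Z) on D(U)={4,5,6,8,9} D(Z)={4,5,6,9}: no change
Constraint 2 (Z < V) on D(Z)={4,5,6,9} D(V)={3,4,5,6}: Z {4,5,6,9}->{4,5}; V {3,4,5,6}->{5,6}
Constraint 3 (Z != V) on D(Z)={4,5} D(V)={5,6}: no change
So after constraint 3: D(V)={5,6}, size = 2

Answer: 2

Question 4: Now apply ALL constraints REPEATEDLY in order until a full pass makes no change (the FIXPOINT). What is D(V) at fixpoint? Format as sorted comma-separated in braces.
Answer: {5,6}

Derivation:
pass 0 (initial): D(V)={3,4,5,6}
pass 1: V {3,4,5,6}->{5,6}; Z {4,5,6,9}->{4,5}
pass 2: no change
Fixpoint after 2 passes: D(V) = {5,6}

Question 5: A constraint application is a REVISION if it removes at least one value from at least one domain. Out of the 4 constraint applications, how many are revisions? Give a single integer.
Answer: 1

Derivation:
Constraint 1 (U != Z) on D(U)={4,5,6,8,9} D(Z)={4,5,6,9}: no change => not a revision
Constraint 2 (Z < V) on D(Z)={4,5,6,9} D(V)={3,4,5,6}: Z {4,5,6,9}->{4,5}; V {3,4,5,6}->{5,6} => REVISION
Constraint 3 (Z != V) on D(Z)={4,5} D(V)={5,6}: no change => not a revision
Constraint 4 (Z != U) on D(Z)={4,5} D(U)={4,5,6,8,9}: no change => not a revision
Total revisions = 1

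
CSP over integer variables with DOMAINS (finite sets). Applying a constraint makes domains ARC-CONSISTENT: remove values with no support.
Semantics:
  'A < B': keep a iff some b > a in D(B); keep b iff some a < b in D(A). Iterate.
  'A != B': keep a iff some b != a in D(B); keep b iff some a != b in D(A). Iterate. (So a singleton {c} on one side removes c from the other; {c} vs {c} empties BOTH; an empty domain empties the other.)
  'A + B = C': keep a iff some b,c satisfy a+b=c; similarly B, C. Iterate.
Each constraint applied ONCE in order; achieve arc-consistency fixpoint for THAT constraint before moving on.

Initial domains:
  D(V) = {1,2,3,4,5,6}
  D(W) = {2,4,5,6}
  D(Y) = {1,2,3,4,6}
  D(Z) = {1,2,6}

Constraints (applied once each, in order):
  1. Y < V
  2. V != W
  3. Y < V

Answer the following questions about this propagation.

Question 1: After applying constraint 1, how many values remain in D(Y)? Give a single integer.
Answer: 4

Derivation:
Constraint 1 (Y < V) on D(Y)={1,2,3,4,6} D(V)={1,2,3,4,5,6}: Y {1,2,3,4,6}->{1,2,3,4}; V {1,2,3,4,5,6}->{2,3,4,5,6}
So after constraint 1: D(Y)={1,2,3,4}, size = 4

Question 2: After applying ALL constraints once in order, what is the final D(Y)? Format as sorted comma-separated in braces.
Answer: {1,2,3,4}

Derivation:
Constraint 1 (Y < V) on D(Y)={1,2,3,4,6} D(V)={1,2,3,4,5,6}: Y {1,2,3,4,6}->{1,2,3,4}; V {1,2,3,4,5,6}->{2,3,4,5,6}
Constraint 2 (V != W) on D(V)={2,3,4,5,6} D(W)={2,4,5,6}: no change
Constraint 3 (Y < V) on D(Y)={1,2,3,4} D(V)={2,3,4,5,6}: no change
So after all 3 constraints: D(Y) = {1,2,3,4}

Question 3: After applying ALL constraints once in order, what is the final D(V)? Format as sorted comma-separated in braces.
Answer: {2,3,4,5,6}

Derivation:
Constraint 1 (Y < V) on D(Y)={1,2,3,4,6} D(V)={1,2,3,4,5,6}: Y {1,2,3,4,6}->{1,2,3,4}; V {1,2,3,4,5,6}->{2,3,4,5,6}
Constraint 2 (V != W) on D(V)={2,3,4,5,6} D(W)={2,4,5,6}: no change
Constraint 3 (Y < V) on D(Y)={1,2,3,4} D(V)={2,3,4,5,6}: no change
So after all 3 constraints: D(V) = {2,3,4,5,6}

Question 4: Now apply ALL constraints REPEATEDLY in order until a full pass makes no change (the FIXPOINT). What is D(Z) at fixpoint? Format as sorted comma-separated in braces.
Answer: {1,2,6}

Derivation:
pass 0 (initial): D(Z)={1,2,6}
pass 1: V {1,2,3,4,5,6}->{2,3,4,5,6}; Y {1,2,3,4,6}->{1,2,3,4}
pass 2: no change
Fixpoint after 2 passes: D(Z) = {1,2,6}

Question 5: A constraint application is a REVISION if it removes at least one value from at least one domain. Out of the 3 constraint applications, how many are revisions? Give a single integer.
Answer: 1

Derivation:
Constraint 1 (Y < V) on D(Y)={1,2,3,4,6} D(V)={1,2,3,4,5,6}: Y {1,2,3,4,6}->{1,2,3,4}; V {1,2,3,4,5,6}->{2,3,4,5,6} => REVISION
Constraint 2 (V != W) on D(V)={2,3,4,5,6} D(W)={2,4,5,6}: no change => not a revision
Constraint 3 (Y < V) on D(Y)={1,2,3,4} D(V)={2,3,4,5,6}: no change => not a revision
Total revisions = 1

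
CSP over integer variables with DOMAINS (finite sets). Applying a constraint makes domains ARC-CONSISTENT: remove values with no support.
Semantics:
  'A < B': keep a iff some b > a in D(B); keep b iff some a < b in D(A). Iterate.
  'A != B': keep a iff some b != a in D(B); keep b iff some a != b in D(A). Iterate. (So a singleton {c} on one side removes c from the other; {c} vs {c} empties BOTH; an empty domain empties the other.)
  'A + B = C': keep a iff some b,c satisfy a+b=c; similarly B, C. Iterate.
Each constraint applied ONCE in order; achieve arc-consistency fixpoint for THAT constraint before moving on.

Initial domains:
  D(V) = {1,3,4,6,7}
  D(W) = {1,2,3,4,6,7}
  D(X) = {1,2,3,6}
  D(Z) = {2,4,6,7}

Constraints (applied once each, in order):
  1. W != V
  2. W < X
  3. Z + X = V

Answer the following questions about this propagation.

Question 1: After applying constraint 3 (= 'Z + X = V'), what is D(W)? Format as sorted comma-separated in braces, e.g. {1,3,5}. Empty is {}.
Constraint 1 (W != V) on D(W)={1,2,3,4,6,7} D(V)={1,3,4,6,7}: no change
Constraint 2 (W < X) on D(W)={1,2,3,4,6,7} D(X)={1,2,3,6}: W {1,2,3,4,6,7}->{1,2,3,4}; X {1,2,3,6}->{2,3,6}
Constraint 3 (Z + X = V) on D(Z)={2,4,6,7} D(X)={2,3,6} D(V)={1,3,4,6,7}: Z {2,4,6,7}->{2,4}; X {2,3,6}->{2,3}; V {1,3,4,6,7}->{4,6,7}
So after constraint 3: D(W) = {1,2,3,4}

Answer: {1,2,3,4}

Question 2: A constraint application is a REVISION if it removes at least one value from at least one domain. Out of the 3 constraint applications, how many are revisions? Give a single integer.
Answer: 2

Derivation:
Constraint 1 (W != V) on D(W)={1,2,3,4,6,7} D(V)={1,3,4,6,7}: no change => not a revision
Constraint 2 (W < X) on D(W)={1,2,3,4,6,7} D(X)={1,2,3,6}: W {1,2,3,4,6,7}->{1,2,3,4}; X {1,2,3,6}->{2,3,6} => REVISION
Constraint 3 (Z + X = V) on D(Z)={2,4,6,7} D(X)={2,3,6} D(V)={1,3,4,6,7}: Z {2,4,6,7}->{2,4}; X {2,3,6}->{2,3}; V {1,3,4,6,7}->{4,6,7} => REVISION
Total revisions = 2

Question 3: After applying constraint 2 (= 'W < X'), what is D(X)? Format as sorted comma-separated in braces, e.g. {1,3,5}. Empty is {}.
Constraint 1 (W != V) on D(W)={1,2,3,4,6,7} D(V)={1,3,4,6,7}: no change
Constraint 2 (W < X) on D(W)={1,2,3,4,6,7} D(X)={1,2,3,6}: W {1,2,3,4,6,7}->{1,2,3,4}; X {1,2,3,6}->{2,3,6}
So after constraint 2: D(X) = {2,3,6}

Answer: {2,3,6}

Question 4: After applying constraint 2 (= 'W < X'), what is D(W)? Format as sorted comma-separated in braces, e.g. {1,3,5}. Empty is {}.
Constraint 1 (W != V) on D(W)={1,2,3,4,6,7} D(V)={1,3,4,6,7}: no change
Constraint 2 (W < X) on D(W)={1,2,3,4,6,7} D(X)={1,2,3,6}: W {1,2,3,4,6,7}->{1,2,3,4}; X {1,2,3,6}->{2,3,6}
So after constraint 2: D(W) = {1,2,3,4}

Answer: {1,2,3,4}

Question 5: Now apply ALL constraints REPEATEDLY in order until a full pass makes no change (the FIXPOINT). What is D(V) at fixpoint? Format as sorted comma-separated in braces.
Answer: {4,6,7}

Derivation:
pass 0 (initial): D(V)={1,3,4,6,7}
pass 1: V {1,3,4,6,7}->{4,6,7}; W {1,2,3,4,6,7}->{1,2,3,4}; X {1,2,3,6}->{2,3}; Z {2,4,6,7}->{2,4}
pass 2: W {1,2,3,4}->{1,2}
pass 3: no change
Fixpoint after 3 passes: D(V) = {4,6,7}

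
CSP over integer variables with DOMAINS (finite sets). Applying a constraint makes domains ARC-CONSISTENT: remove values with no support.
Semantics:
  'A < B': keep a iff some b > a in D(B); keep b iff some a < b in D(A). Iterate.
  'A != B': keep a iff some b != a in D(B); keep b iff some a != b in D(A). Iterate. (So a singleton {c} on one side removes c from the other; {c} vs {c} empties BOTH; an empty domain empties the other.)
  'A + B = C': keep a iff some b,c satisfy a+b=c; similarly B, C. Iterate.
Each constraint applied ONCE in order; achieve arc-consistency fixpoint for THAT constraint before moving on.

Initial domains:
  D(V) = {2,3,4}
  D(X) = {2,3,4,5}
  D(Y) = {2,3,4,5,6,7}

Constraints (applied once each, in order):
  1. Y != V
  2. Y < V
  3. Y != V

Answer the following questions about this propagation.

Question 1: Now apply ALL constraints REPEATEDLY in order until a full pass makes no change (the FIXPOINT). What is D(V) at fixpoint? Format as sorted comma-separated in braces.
Answer: {3,4}

Derivation:
pass 0 (initial): D(V)={2,3,4}
pass 1: V {2,3,4}->{3,4}; Y {2,3,4,5,6,7}->{2,3}
pass 2: no change
Fixpoint after 2 passes: D(V) = {3,4}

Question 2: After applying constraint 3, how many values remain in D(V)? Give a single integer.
Answer: 2

Derivation:
Constraint 1 (Y != V) on D(Y)={2,3,4,5,6,7} D(V)={2,3,4}: no change
Constraint 2 (Y < V) on D(Y)={2,3,4,5,6,7} D(V)={2,3,4}: Y {2,3,4,5,6,7}->{2,3}; V {2,3,4}->{3,4}
Constraint 3 (Y != V) on D(Y)={2,3} D(V)={3,4}: no change
So after constraint 3: D(V)={3,4}, size = 2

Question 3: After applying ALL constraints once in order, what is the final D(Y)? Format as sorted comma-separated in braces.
Constraint 1 (Y != V) on D(Y)={2,3,4,5,6,7} D(V)={2,3,4}: no change
Constraint 2 (Y < V) on D(Y)={2,3,4,5,6,7} D(V)={2,3,4}: Y {2,3,4,5,6,7}->{2,3}; V {2,3,4}->{3,4}
Constraint 3 (Y != V) on D(Y)={2,3} D(V)={3,4}: no change
So after all 3 constraints: D(Y) = {2,3}

Answer: {2,3}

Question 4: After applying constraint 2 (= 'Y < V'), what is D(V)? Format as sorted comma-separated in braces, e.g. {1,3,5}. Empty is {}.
Answer: {3,4}

Derivation:
Constraint 1 (Y != V) on D(Y)={2,3,4,5,6,7} D(V)={2,3,4}: no change
Constraint 2 (Y < V) on D(Y)={2,3,4,5,6,7} D(V)={2,3,4}: Y {2,3,4,5,6,7}->{2,3}; V {2,3,4}->{3,4}
So after constraint 2: D(V) = {3,4}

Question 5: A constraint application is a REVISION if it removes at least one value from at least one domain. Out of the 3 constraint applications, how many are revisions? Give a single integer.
Constraint 1 (Y != V) on D(Y)={2,3,4,5,6,7} D(V)={2,3,4}: no change => not a revision
Constraint 2 (Y < V) on D(Y)={2,3,4,5,6,7} D(V)={2,3,4}: Y {2,3,4,5,6,7}->{2,3}; V {2,3,4}->{3,4} => REVISION
Constraint 3 (Y != V) on D(Y)={2,3} D(V)={3,4}: no change => not a revision
Total revisions = 1

Answer: 1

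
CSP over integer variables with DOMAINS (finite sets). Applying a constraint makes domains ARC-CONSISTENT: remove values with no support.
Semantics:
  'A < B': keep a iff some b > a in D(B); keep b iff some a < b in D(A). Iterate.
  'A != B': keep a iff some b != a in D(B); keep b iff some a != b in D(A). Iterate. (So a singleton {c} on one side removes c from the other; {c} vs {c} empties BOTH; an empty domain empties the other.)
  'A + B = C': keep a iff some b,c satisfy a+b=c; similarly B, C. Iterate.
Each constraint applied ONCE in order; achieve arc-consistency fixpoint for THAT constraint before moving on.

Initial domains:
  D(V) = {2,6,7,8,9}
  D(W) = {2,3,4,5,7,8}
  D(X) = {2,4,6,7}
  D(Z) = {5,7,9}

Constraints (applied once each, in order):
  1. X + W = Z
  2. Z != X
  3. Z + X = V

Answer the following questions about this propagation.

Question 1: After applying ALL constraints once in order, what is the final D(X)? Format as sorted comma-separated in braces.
Constraint 1 (X + W = Z) on D(X)={2,4,6,7} D(W)={2,3,4,5,7,8} D(Z)={5,7,9}: W {2,3,4,5,7,8}->{2,3,5,7}
Constraint 2 (Z != X) on D(Z)={5,7,9} D(X)={2,4,6,7}: no change
Constraint 3 (Z + X = V) on D(Z)={5,7,9} D(X)={2,4,6,7} D(V)={2,6,7,8,9}: Z {5,7,9}->{5,7}; X {2,4,6,7}->{2,4}; V {2,6,7,8,9}->{7,9}
So after all 3 constraints: D(X) = {2,4}

Answer: {2,4}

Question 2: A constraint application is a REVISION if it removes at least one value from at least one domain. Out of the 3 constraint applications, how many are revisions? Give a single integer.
Constraint 1 (X + W = Z) on D(X)={2,4,6,7} D(W)={2,3,4,5,7,8} D(Z)={5,7,9}: W {2,3,4,5,7,8}->{2,3,5,7} => REVISION
Constraint 2 (Z != X) on D(Z)={5,7,9} D(X)={2,4,6,7}: no change => not a revision
Constraint 3 (Z + X = V) on D(Z)={5,7,9} D(X)={2,4,6,7} D(V)={2,6,7,8,9}: Z {5,7,9}->{5,7}; X {2,4,6,7}->{2,4}; V {2,6,7,8,9}->{7,9} => REVISION
Total revisions = 2

Answer: 2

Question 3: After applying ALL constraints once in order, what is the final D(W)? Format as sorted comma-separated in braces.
Constraint 1 (X + W = Z) on D(X)={2,4,6,7} D(W)={2,3,4,5,7,8} D(Z)={5,7,9}: W {2,3,4,5,7,8}->{2,3,5,7}
Constraint 2 (Z != X) on D(Z)={5,7,9} D(X)={2,4,6,7}: no change
Constraint 3 (Z + X = V) on D(Z)={5,7,9} D(X)={2,4,6,7} D(V)={2,6,7,8,9}: Z {5,7,9}->{5,7}; X {2,4,6,7}->{2,4}; V {2,6,7,8,9}->{7,9}
So after all 3 constraints: D(W) = {2,3,5,7}

Answer: {2,3,5,7}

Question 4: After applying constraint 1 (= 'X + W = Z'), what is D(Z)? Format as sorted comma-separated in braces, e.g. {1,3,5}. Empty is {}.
Constraint 1 (X + W = Z) on D(X)={2,4,6,7} D(W)={2,3,4,5,7,8} D(Z)={5,7,9}: W {2,3,4,5,7,8}->{2,3,5,7}
So after constraint 1: D(Z) = {5,7,9}

Answer: {5,7,9}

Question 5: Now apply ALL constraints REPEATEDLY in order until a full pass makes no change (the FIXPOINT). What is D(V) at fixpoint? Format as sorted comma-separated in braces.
pass 0 (initial): D(V)={2,6,7,8,9}
pass 1: V {2,6,7,8,9}->{7,9}; W {2,3,4,5,7,8}->{2,3,5,7}; X {2,4,6,7}->{2,4}; Z {5,7,9}->{5,7}
pass 2: W {2,3,5,7}->{3,5}
pass 3: no change
Fixpoint after 3 passes: D(V) = {7,9}

Answer: {7,9}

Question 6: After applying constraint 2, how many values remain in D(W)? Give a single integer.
Constraint 1 (X + W = Z) on D(X)={2,4,6,7} D(W)={2,3,4,5,7,8} D(Z)={5,7,9}: W {2,3,4,5,7,8}->{2,3,5,7}
Constraint 2 (Z != X) on D(Z)={5,7,9} D(X)={2,4,6,7}: no change
So after constraint 2: D(W)={2,3,5,7}, size = 4

Answer: 4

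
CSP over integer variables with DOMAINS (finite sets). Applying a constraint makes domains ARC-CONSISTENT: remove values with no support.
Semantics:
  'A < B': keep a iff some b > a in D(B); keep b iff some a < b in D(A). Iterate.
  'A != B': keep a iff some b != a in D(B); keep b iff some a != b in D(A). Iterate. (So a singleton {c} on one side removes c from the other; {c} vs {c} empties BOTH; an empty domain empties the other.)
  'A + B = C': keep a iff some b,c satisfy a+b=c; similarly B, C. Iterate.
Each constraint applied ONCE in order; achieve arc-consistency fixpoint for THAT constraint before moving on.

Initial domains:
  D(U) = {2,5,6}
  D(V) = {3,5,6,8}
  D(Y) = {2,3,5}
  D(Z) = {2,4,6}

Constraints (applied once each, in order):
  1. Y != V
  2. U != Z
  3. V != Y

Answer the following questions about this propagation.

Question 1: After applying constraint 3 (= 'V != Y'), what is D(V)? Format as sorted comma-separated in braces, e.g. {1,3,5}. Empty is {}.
Answer: {3,5,6,8}

Derivation:
Constraint 1 (Y != V) on D(Y)={2,3,5} D(V)={3,5,6,8}: no change
Constraint 2 (U != Z) on D(U)={2,5,6} D(Z)={2,4,6}: no change
Constraint 3 (V != Y) on D(V)={3,5,6,8} D(Y)={2,3,5}: no change
So after constraint 3: D(V) = {3,5,6,8}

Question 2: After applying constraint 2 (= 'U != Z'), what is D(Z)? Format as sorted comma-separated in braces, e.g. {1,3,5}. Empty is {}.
Answer: {2,4,6}

Derivation:
Constraint 1 (Y != V) on D(Y)={2,3,5} D(V)={3,5,6,8}: no change
Constraint 2 (U != Z) on D(U)={2,5,6} D(Z)={2,4,6}: no change
So after constraint 2: D(Z) = {2,4,6}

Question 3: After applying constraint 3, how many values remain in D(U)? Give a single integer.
Constraint 1 (Y != V) on D(Y)={2,3,5} D(V)={3,5,6,8}: no change
Constraint 2 (U != Z) on D(U)={2,5,6} D(Z)={2,4,6}: no change
Constraint 3 (V != Y) on D(V)={3,5,6,8} D(Y)={2,3,5}: no change
So after constraint 3: D(U)={2,5,6}, size = 3

Answer: 3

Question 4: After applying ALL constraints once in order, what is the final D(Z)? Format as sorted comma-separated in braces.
Answer: {2,4,6}

Derivation:
Constraint 1 (Y != V) on D(Y)={2,3,5} D(V)={3,5,6,8}: no change
Constraint 2 (U != Z) on D(U)={2,5,6} D(Z)={2,4,6}: no change
Constraint 3 (V != Y) on D(V)={3,5,6,8} D(Y)={2,3,5}: no change
So after all 3 constraints: D(Z) = {2,4,6}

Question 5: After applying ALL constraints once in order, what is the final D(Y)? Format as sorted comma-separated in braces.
Constraint 1 (Y != V) on D(Y)={2,3,5} D(V)={3,5,6,8}: no change
Constraint 2 (U != Z) on D(U)={2,5,6} D(Z)={2,4,6}: no change
Constraint 3 (V != Y) on D(V)={3,5,6,8} D(Y)={2,3,5}: no change
So after all 3 constraints: D(Y) = {2,3,5}

Answer: {2,3,5}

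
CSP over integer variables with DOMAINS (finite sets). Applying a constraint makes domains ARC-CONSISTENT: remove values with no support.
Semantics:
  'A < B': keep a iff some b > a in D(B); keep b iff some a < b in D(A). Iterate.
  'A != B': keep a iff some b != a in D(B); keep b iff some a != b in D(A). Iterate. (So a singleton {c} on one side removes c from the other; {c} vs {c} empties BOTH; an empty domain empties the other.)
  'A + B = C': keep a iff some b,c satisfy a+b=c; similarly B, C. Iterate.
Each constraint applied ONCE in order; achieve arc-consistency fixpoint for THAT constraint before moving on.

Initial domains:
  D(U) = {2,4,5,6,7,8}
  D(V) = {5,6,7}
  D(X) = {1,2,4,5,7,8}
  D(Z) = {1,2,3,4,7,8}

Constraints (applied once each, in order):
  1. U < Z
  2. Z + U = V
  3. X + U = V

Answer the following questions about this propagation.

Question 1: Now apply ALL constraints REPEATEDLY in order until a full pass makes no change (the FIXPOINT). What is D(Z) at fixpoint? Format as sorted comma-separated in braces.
pass 0 (initial): D(Z)={1,2,3,4,7,8}
pass 1: U {2,4,5,6,7,8}->{2,4}; X {1,2,4,5,7,8}->{1,2,4,5}; Z {1,2,3,4,7,8}->{3,4}
pass 2: U {2,4}->{2}; V {5,6,7}->{6}; X {1,2,4,5}->{4}
pass 3: Z {3,4}->{4}
pass 4: no change
Fixpoint after 4 passes: D(Z) = {4}

Answer: {4}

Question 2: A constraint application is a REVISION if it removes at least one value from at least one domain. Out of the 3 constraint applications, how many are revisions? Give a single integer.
Answer: 3

Derivation:
Constraint 1 (U < Z) on D(U)={2,4,5,6,7,8} D(Z)={1,2,3,4,7,8}: U {2,4,5,6,7,8}->{2,4,5,6,7}; Z {1,2,3,4,7,8}->{3,4,7,8} => REVISION
Constraint 2 (Z + U = V) on D(Z)={3,4,7,8} D(U)={2,4,5,6,7} D(V)={5,6,7}: Z {3,4,7,8}->{3,4}; U {2,4,5,6,7}->{2,4} => REVISION
Constraint 3 (X + U = V) on D(X)={1,2,4,5,7,8} D(U)={2,4} D(V)={5,6,7}: X {1,2,4,5,7,8}->{1,2,4,5} => REVISION
Total revisions = 3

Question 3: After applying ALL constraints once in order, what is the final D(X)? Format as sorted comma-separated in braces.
Constraint 1 (U < Z) on D(U)={2,4,5,6,7,8} D(Z)={1,2,3,4,7,8}: U {2,4,5,6,7,8}->{2,4,5,6,7}; Z {1,2,3,4,7,8}->{3,4,7,8}
Constraint 2 (Z + U = V) on D(Z)={3,4,7,8} D(U)={2,4,5,6,7} D(V)={5,6,7}: Z {3,4,7,8}->{3,4}; U {2,4,5,6,7}->{2,4}
Constraint 3 (X + U = V) on D(X)={1,2,4,5,7,8} D(U)={2,4} D(V)={5,6,7}: X {1,2,4,5,7,8}->{1,2,4,5}
So after all 3 constraints: D(X) = {1,2,4,5}

Answer: {1,2,4,5}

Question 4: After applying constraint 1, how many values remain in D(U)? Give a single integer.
Answer: 5

Derivation:
Constraint 1 (U < Z) on D(U)={2,4,5,6,7,8} D(Z)={1,2,3,4,7,8}: U {2,4,5,6,7,8}->{2,4,5,6,7}; Z {1,2,3,4,7,8}->{3,4,7,8}
So after constraint 1: D(U)={2,4,5,6,7}, size = 5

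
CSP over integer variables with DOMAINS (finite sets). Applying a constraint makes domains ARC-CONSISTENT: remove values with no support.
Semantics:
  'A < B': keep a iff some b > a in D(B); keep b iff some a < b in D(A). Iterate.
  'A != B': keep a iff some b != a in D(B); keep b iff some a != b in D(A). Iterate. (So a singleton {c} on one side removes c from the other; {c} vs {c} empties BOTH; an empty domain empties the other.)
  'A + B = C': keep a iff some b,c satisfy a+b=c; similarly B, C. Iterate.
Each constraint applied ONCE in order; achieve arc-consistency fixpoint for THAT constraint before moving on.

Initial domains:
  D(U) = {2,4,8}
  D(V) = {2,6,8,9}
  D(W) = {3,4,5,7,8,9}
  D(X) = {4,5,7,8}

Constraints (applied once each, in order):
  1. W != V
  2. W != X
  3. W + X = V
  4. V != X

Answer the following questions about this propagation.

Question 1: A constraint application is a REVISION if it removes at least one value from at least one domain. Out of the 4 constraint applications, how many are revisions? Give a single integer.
Answer: 1

Derivation:
Constraint 1 (W != V) on D(W)={3,4,5,7,8,9} D(V)={2,6,8,9}: no change => not a revision
Constraint 2 (W != X) on D(W)={3,4,5,7,8,9} D(X)={4,5,7,8}: no change => not a revision
Constraint 3 (W + X = V) on D(W)={3,4,5,7,8,9} D(X)={4,5,7,8} D(V)={2,6,8,9}: W {3,4,5,7,8,9}->{3,4,5}; X {4,5,7,8}->{4,5}; V {2,6,8,9}->{8,9} => REVISION
Constraint 4 (V != X) on D(V)={8,9} D(X)={4,5}: no change => not a revision
Total revisions = 1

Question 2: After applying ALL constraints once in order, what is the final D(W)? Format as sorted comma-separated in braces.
Answer: {3,4,5}

Derivation:
Constraint 1 (W != V) on D(W)={3,4,5,7,8,9} D(V)={2,6,8,9}: no change
Constraint 2 (W != X) on D(W)={3,4,5,7,8,9} D(X)={4,5,7,8}: no change
Constraint 3 (W + X = V) on D(W)={3,4,5,7,8,9} D(X)={4,5,7,8} D(V)={2,6,8,9}: W {3,4,5,7,8,9}->{3,4,5}; X {4,5,7,8}->{4,5}; V {2,6,8,9}->{8,9}
Constraint 4 (V != X) on D(V)={8,9} D(X)={4,5}: no change
So after all 4 constraints: D(W) = {3,4,5}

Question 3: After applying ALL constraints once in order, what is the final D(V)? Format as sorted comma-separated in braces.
Answer: {8,9}

Derivation:
Constraint 1 (W != V) on D(W)={3,4,5,7,8,9} D(V)={2,6,8,9}: no change
Constraint 2 (W != X) on D(W)={3,4,5,7,8,9} D(X)={4,5,7,8}: no change
Constraint 3 (W + X = V) on D(W)={3,4,5,7,8,9} D(X)={4,5,7,8} D(V)={2,6,8,9}: W {3,4,5,7,8,9}->{3,4,5}; X {4,5,7,8}->{4,5}; V {2,6,8,9}->{8,9}
Constraint 4 (V != X) on D(V)={8,9} D(X)={4,5}: no change
So after all 4 constraints: D(V) = {8,9}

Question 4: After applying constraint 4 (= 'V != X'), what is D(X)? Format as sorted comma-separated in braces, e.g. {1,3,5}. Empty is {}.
Answer: {4,5}

Derivation:
Constraint 1 (W != V) on D(W)={3,4,5,7,8,9} D(V)={2,6,8,9}: no change
Constraint 2 (W != X) on D(W)={3,4,5,7,8,9} D(X)={4,5,7,8}: no change
Constraint 3 (W + X = V) on D(W)={3,4,5,7,8,9} D(X)={4,5,7,8} D(V)={2,6,8,9}: W {3,4,5,7,8,9}->{3,4,5}; X {4,5,7,8}->{4,5}; V {2,6,8,9}->{8,9}
Constraint 4 (V != X) on D(V)={8,9} D(X)={4,5}: no change
So after constraint 4: D(X) = {4,5}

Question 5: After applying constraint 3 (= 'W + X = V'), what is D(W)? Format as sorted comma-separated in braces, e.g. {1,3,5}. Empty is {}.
Answer: {3,4,5}

Derivation:
Constraint 1 (W != V) on D(W)={3,4,5,7,8,9} D(V)={2,6,8,9}: no change
Constraint 2 (W != X) on D(W)={3,4,5,7,8,9} D(X)={4,5,7,8}: no change
Constraint 3 (W + X = V) on D(W)={3,4,5,7,8,9} D(X)={4,5,7,8} D(V)={2,6,8,9}: W {3,4,5,7,8,9}->{3,4,5}; X {4,5,7,8}->{4,5}; V {2,6,8,9}->{8,9}
So after constraint 3: D(W) = {3,4,5}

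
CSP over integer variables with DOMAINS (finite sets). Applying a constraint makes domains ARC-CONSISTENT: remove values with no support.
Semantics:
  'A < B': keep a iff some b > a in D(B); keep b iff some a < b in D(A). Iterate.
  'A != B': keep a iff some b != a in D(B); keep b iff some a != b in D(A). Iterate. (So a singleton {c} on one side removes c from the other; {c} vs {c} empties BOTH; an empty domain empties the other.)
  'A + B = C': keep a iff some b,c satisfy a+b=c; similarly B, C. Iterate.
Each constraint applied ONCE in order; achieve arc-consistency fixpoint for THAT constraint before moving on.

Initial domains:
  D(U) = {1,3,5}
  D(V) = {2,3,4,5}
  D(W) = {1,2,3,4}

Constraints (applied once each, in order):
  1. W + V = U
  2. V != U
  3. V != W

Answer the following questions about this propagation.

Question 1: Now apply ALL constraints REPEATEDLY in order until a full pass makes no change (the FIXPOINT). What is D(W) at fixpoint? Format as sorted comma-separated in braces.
Answer: {1,2,3}

Derivation:
pass 0 (initial): D(W)={1,2,3,4}
pass 1: U {1,3,5}->{3,5}; V {2,3,4,5}->{2,3,4}; W {1,2,3,4}->{1,2,3}
pass 2: no change
Fixpoint after 2 passes: D(W) = {1,2,3}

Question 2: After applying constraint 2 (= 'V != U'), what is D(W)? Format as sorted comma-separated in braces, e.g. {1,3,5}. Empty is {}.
Constraint 1 (W + V = U) on D(W)={1,2,3,4} D(V)={2,3,4,5} D(U)={1,3,5}: W {1,2,3,4}->{1,2,3}; V {2,3,4,5}->{2,3,4}; U {1,3,5}->{3,5}
Constraint 2 (V != U) on D(V)={2,3,4} D(U)={3,5}: no change
So after constraint 2: D(W) = {1,2,3}

Answer: {1,2,3}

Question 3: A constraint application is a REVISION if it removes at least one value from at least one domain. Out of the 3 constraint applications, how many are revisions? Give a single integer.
Answer: 1

Derivation:
Constraint 1 (W + V = U) on D(W)={1,2,3,4} D(V)={2,3,4,5} D(U)={1,3,5}: W {1,2,3,4}->{1,2,3}; V {2,3,4,5}->{2,3,4}; U {1,3,5}->{3,5} => REVISION
Constraint 2 (V != U) on D(V)={2,3,4} D(U)={3,5}: no change => not a revision
Constraint 3 (V != W) on D(V)={2,3,4} D(W)={1,2,3}: no change => not a revision
Total revisions = 1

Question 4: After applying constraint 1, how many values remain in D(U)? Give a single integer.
Constraint 1 (W + V = U) on D(W)={1,2,3,4} D(V)={2,3,4,5} D(U)={1,3,5}: W {1,2,3,4}->{1,2,3}; V {2,3,4,5}->{2,3,4}; U {1,3,5}->{3,5}
So after constraint 1: D(U)={3,5}, size = 2

Answer: 2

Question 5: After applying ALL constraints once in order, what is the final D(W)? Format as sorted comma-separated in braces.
Constraint 1 (W + V = U) on D(W)={1,2,3,4} D(V)={2,3,4,5} D(U)={1,3,5}: W {1,2,3,4}->{1,2,3}; V {2,3,4,5}->{2,3,4}; U {1,3,5}->{3,5}
Constraint 2 (V != U) on D(V)={2,3,4} D(U)={3,5}: no change
Constraint 3 (V != W) on D(V)={2,3,4} D(W)={1,2,3}: no change
So after all 3 constraints: D(W) = {1,2,3}

Answer: {1,2,3}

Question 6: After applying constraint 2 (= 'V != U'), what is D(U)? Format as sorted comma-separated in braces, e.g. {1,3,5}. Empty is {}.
Constraint 1 (W + V = U) on D(W)={1,2,3,4} D(V)={2,3,4,5} D(U)={1,3,5}: W {1,2,3,4}->{1,2,3}; V {2,3,4,5}->{2,3,4}; U {1,3,5}->{3,5}
Constraint 2 (V != U) on D(V)={2,3,4} D(U)={3,5}: no change
So after constraint 2: D(U) = {3,5}

Answer: {3,5}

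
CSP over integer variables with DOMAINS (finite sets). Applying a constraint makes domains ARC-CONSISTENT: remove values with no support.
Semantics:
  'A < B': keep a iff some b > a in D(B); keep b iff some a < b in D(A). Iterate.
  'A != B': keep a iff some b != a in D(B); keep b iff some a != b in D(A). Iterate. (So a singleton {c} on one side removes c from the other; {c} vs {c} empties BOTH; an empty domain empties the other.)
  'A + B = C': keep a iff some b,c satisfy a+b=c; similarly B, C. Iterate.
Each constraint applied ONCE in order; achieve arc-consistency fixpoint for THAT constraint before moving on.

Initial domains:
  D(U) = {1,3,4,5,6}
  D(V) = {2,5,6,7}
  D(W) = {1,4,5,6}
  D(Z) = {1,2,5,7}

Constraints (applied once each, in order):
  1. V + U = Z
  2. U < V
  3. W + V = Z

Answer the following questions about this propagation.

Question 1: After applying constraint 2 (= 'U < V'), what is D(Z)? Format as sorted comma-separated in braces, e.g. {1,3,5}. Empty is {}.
Answer: {5,7}

Derivation:
Constraint 1 (V + U = Z) on D(V)={2,5,6,7} D(U)={1,3,4,5,6} D(Z)={1,2,5,7}: V {2,5,6,7}->{2,6}; U {1,3,4,5,6}->{1,3,5}; Z {1,2,5,7}->{5,7}
Constraint 2 (U < V) on D(U)={1,3,5} D(V)={2,6}: no change
So after constraint 2: D(Z) = {5,7}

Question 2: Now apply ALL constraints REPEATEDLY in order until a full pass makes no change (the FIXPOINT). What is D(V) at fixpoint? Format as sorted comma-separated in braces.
Answer: {2,6}

Derivation:
pass 0 (initial): D(V)={2,5,6,7}
pass 1: U {1,3,4,5,6}->{1,3,5}; V {2,5,6,7}->{2,6}; W {1,4,5,6}->{1,5}; Z {1,2,5,7}->{7}
pass 2: U {1,3,5}->{1,5}
pass 3: no change
Fixpoint after 3 passes: D(V) = {2,6}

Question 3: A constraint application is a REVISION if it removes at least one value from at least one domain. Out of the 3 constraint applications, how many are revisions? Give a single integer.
Answer: 2

Derivation:
Constraint 1 (V + U = Z) on D(V)={2,5,6,7} D(U)={1,3,4,5,6} D(Z)={1,2,5,7}: V {2,5,6,7}->{2,6}; U {1,3,4,5,6}->{1,3,5}; Z {1,2,5,7}->{5,7} => REVISION
Constraint 2 (U < V) on D(U)={1,3,5} D(V)={2,6}: no change => not a revision
Constraint 3 (W + V = Z) on D(W)={1,4,5,6} D(V)={2,6} D(Z)={5,7}: W {1,4,5,6}->{1,5}; Z {5,7}->{7} => REVISION
Total revisions = 2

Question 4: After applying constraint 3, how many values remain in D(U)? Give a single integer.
Answer: 3

Derivation:
Constraint 1 (V + U = Z) on D(V)={2,5,6,7} D(U)={1,3,4,5,6} D(Z)={1,2,5,7}: V {2,5,6,7}->{2,6}; U {1,3,4,5,6}->{1,3,5}; Z {1,2,5,7}->{5,7}
Constraint 2 (U < V) on D(U)={1,3,5} D(V)={2,6}: no change
Constraint 3 (W + V = Z) on D(W)={1,4,5,6} D(V)={2,6} D(Z)={5,7}: W {1,4,5,6}->{1,5}; Z {5,7}->{7}
So after constraint 3: D(U)={1,3,5}, size = 3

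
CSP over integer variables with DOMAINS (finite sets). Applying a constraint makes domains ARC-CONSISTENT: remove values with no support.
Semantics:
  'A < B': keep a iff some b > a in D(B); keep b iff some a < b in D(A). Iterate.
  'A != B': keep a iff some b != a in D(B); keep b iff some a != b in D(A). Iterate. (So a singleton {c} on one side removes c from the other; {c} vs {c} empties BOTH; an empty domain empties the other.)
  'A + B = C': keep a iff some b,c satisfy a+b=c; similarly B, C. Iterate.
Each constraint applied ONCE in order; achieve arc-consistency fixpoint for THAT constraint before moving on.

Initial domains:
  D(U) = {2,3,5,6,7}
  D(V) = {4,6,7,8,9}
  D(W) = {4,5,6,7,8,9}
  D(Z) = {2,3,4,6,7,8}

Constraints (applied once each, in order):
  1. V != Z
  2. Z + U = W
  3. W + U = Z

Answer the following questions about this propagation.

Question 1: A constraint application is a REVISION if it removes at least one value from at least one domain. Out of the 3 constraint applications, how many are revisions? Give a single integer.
Answer: 2

Derivation:
Constraint 1 (V != Z) on D(V)={4,6,7,8,9} D(Z)={2,3,4,6,7,8}: no change => not a revision
Constraint 2 (Z + U = W) on D(Z)={2,3,4,6,7,8} D(U)={2,3,5,6,7} D(W)={4,5,6,7,8,9}: Z {2,3,4,6,7,8}->{2,3,4,6,7} => REVISION
Constraint 3 (W + U = Z) on D(W)={4,5,6,7,8,9} D(U)={2,3,5,6,7} D(Z)={2,3,4,6,7}: W {4,5,6,7,8,9}->{4,5}; U {2,3,5,6,7}->{2,3}; Z {2,3,4,6,7}->{6,7} => REVISION
Total revisions = 2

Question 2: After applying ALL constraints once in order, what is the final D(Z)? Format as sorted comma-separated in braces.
Constraint 1 (V != Z) on D(V)={4,6,7,8,9} D(Z)={2,3,4,6,7,8}: no change
Constraint 2 (Z + U = W) on D(Z)={2,3,4,6,7,8} D(U)={2,3,5,6,7} D(W)={4,5,6,7,8,9}: Z {2,3,4,6,7,8}->{2,3,4,6,7}
Constraint 3 (W + U = Z) on D(W)={4,5,6,7,8,9} D(U)={2,3,5,6,7} D(Z)={2,3,4,6,7}: W {4,5,6,7,8,9}->{4,5}; U {2,3,5,6,7}->{2,3}; Z {2,3,4,6,7}->{6,7}
So after all 3 constraints: D(Z) = {6,7}

Answer: {6,7}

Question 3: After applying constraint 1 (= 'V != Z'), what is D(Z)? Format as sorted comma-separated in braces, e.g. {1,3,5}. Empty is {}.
Answer: {2,3,4,6,7,8}

Derivation:
Constraint 1 (V != Z) on D(V)={4,6,7,8,9} D(Z)={2,3,4,6,7,8}: no change
So after constraint 1: D(Z) = {2,3,4,6,7,8}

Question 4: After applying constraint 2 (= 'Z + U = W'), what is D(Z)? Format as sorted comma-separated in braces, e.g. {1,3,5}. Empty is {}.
Answer: {2,3,4,6,7}

Derivation:
Constraint 1 (V != Z) on D(V)={4,6,7,8,9} D(Z)={2,3,4,6,7,8}: no change
Constraint 2 (Z + U = W) on D(Z)={2,3,4,6,7,8} D(U)={2,3,5,6,7} D(W)={4,5,6,7,8,9}: Z {2,3,4,6,7,8}->{2,3,4,6,7}
So after constraint 2: D(Z) = {2,3,4,6,7}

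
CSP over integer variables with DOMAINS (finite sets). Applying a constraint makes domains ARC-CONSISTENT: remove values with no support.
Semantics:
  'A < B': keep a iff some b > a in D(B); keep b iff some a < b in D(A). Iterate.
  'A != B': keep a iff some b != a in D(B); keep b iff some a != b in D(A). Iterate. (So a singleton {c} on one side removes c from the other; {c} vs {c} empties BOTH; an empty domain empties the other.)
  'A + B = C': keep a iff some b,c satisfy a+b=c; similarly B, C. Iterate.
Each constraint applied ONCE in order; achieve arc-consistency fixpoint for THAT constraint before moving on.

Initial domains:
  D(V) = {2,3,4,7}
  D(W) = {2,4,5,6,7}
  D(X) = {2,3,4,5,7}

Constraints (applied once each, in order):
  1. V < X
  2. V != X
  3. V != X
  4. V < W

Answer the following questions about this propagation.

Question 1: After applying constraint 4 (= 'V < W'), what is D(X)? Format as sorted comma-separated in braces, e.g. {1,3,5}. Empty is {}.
Answer: {3,4,5,7}

Derivation:
Constraint 1 (V < X) on D(V)={2,3,4,7} D(X)={2,3,4,5,7}: V {2,3,4,7}->{2,3,4}; X {2,3,4,5,7}->{3,4,5,7}
Constraint 2 (V != X) on D(V)={2,3,4} D(X)={3,4,5,7}: no change
Constraint 3 (V != X) on D(V)={2,3,4} D(X)={3,4,5,7}: no change
Constraint 4 (V < W) on D(V)={2,3,4} D(W)={2,4,5,6,7}: W {2,4,5,6,7}->{4,5,6,7}
So after constraint 4: D(X) = {3,4,5,7}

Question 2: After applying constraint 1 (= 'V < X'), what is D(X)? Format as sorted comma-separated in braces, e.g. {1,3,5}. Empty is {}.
Answer: {3,4,5,7}

Derivation:
Constraint 1 (V < X) on D(V)={2,3,4,7} D(X)={2,3,4,5,7}: V {2,3,4,7}->{2,3,4}; X {2,3,4,5,7}->{3,4,5,7}
So after constraint 1: D(X) = {3,4,5,7}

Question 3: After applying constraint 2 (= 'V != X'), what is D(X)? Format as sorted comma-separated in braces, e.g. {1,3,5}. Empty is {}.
Answer: {3,4,5,7}

Derivation:
Constraint 1 (V < X) on D(V)={2,3,4,7} D(X)={2,3,4,5,7}: V {2,3,4,7}->{2,3,4}; X {2,3,4,5,7}->{3,4,5,7}
Constraint 2 (V != X) on D(V)={2,3,4} D(X)={3,4,5,7}: no change
So after constraint 2: D(X) = {3,4,5,7}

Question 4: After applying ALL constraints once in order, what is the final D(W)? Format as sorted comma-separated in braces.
Answer: {4,5,6,7}

Derivation:
Constraint 1 (V < X) on D(V)={2,3,4,7} D(X)={2,3,4,5,7}: V {2,3,4,7}->{2,3,4}; X {2,3,4,5,7}->{3,4,5,7}
Constraint 2 (V != X) on D(V)={2,3,4} D(X)={3,4,5,7}: no change
Constraint 3 (V != X) on D(V)={2,3,4} D(X)={3,4,5,7}: no change
Constraint 4 (V < W) on D(V)={2,3,4} D(W)={2,4,5,6,7}: W {2,4,5,6,7}->{4,5,6,7}
So after all 4 constraints: D(W) = {4,5,6,7}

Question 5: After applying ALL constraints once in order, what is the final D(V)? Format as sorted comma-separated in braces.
Answer: {2,3,4}

Derivation:
Constraint 1 (V < X) on D(V)={2,3,4,7} D(X)={2,3,4,5,7}: V {2,3,4,7}->{2,3,4}; X {2,3,4,5,7}->{3,4,5,7}
Constraint 2 (V != X) on D(V)={2,3,4} D(X)={3,4,5,7}: no change
Constraint 3 (V != X) on D(V)={2,3,4} D(X)={3,4,5,7}: no change
Constraint 4 (V < W) on D(V)={2,3,4} D(W)={2,4,5,6,7}: W {2,4,5,6,7}->{4,5,6,7}
So after all 4 constraints: D(V) = {2,3,4}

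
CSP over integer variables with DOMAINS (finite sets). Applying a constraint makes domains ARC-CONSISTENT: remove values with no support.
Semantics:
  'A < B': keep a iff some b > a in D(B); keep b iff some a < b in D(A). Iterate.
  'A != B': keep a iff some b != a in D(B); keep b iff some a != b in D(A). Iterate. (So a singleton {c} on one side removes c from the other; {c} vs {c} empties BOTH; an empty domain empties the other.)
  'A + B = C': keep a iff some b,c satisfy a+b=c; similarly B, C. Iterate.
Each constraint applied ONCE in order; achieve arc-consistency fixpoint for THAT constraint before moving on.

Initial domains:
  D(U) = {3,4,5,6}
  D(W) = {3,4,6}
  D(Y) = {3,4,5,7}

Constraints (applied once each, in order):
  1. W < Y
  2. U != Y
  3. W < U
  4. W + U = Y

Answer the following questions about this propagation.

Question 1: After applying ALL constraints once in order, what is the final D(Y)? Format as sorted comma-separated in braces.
Answer: {7}

Derivation:
Constraint 1 (W < Y) on D(W)={3,4,6} D(Y)={3,4,5,7}: Y {3,4,5,7}->{4,5,7}
Constraint 2 (U != Y) on D(U)={3,4,5,6} D(Y)={4,5,7}: no change
Constraint 3 (W < U) on D(W)={3,4,6} D(U)={3,4,5,6}: W {3,4,6}->{3,4}; U {3,4,5,6}->{4,5,6}
Constraint 4 (W + U = Y) on D(W)={3,4} D(U)={4,5,6} D(Y)={4,5,7}: W {3,4}->{3}; U {4,5,6}->{4}; Y {4,5,7}->{7}
So after all 4 constraints: D(Y) = {7}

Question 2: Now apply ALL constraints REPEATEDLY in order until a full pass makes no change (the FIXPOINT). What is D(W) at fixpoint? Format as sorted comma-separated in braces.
pass 0 (initial): D(W)={3,4,6}
pass 1: U {3,4,5,6}->{4}; W {3,4,6}->{3}; Y {3,4,5,7}->{7}
pass 2: no change
Fixpoint after 2 passes: D(W) = {3}

Answer: {3}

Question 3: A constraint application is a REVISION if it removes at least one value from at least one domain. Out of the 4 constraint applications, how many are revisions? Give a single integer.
Constraint 1 (W < Y) on D(W)={3,4,6} D(Y)={3,4,5,7}: Y {3,4,5,7}->{4,5,7} => REVISION
Constraint 2 (U != Y) on D(U)={3,4,5,6} D(Y)={4,5,7}: no change => not a revision
Constraint 3 (W < U) on D(W)={3,4,6} D(U)={3,4,5,6}: W {3,4,6}->{3,4}; U {3,4,5,6}->{4,5,6} => REVISION
Constraint 4 (W + U = Y) on D(W)={3,4} D(U)={4,5,6} D(Y)={4,5,7}: W {3,4}->{3}; U {4,5,6}->{4}; Y {4,5,7}->{7} => REVISION
Total revisions = 3

Answer: 3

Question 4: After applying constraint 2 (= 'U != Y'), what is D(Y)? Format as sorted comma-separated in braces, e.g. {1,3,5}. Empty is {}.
Answer: {4,5,7}

Derivation:
Constraint 1 (W < Y) on D(W)={3,4,6} D(Y)={3,4,5,7}: Y {3,4,5,7}->{4,5,7}
Constraint 2 (U != Y) on D(U)={3,4,5,6} D(Y)={4,5,7}: no change
So after constraint 2: D(Y) = {4,5,7}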